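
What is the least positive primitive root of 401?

3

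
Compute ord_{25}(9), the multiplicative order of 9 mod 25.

10

By Lagrange's theorem, ord_25(9) divides φ(25) = φ(5^2) = 5·(5−1) = 20 = 2^2 · 5.
Divisors of 20: 1, 2, 4, 5, 10, 20.
Compute 9^d (mod 25) for the divisors d until we hit 1:
9^1 ≡ 9 (mod 25)
9^2 ≡ 6 (mod 25)
9^4 ≡ 11 (mod 25)
9^5 ≡ 24 (mod 25)
9^10 ≡ 1 (mod 25) ✓
So ord_25(9) = 10.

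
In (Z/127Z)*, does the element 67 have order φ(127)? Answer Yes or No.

φ(127) = 127 − 1 = 126 = 2 · 3^2 · 7.
It suffices to check that the order of 67 is not a proper divisor of 126: compute 67^(126/q) for q ∈ {2, 3, 7}.
67^63 ≡ 126 (mod 127)  [q = 2: ≢ 1 ✓]
67^42 ≡ 107 (mod 127)  [q = 3: ≢ 1 ✓]
67^18 ≡ 4 (mod 127)  [q = 7: ≢ 1 ✓]
Every test exponent gives a nontrivial residue, hence 67 generates the full group.

Yes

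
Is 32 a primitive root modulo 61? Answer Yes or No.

No

φ(61) = 61 − 1 = 60 = 2^2 · 3 · 5.
Test 32^(60/q) mod 61 for each prime factor q of 60:
32^30 ≡ 60 (mod 61)  [q = 2: ≢ 1 ✓]
32^20 ≡ 13 (mod 61)  [q = 3: ≢ 1 ✓]
32^12 ≡ 1 (mod 61)  [q = 5: ≡ 1 ✗]
Since 32^12 ≡ 1, the order of 32 divides 12 < 60, so 32 is not a primitive root.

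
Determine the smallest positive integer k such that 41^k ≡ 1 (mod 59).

ord(41) | φ(59) = 59 − 1 = 58 = 2 · 29.
Divisors of 58: 1, 2, 29, 58.
Evaluate successive powers at the divisors of 58:
41^1 ≡ 41 (mod 59)
41^2 ≡ 29 (mod 59)
41^29 ≡ 1 (mod 59) ✓
Therefore the multiplicative order of 41 modulo 59 is 29.

29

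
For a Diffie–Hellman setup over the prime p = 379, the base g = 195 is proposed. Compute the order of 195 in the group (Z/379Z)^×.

7

ord(195) | φ(379) = 379 − 1 = 378 = 2 · 3^3 · 7.
Divisors of 378: 1, 2, 3, 6, 7, 9, 14, 18, 21, 27, 42, 54, 63, 126, 189, 378.
Test each divisor d:
195^1 ≡ 195 (mod 379)
195^2 ≡ 125 (mod 379)
195^3 ≡ 119 (mod 379)
195^6 ≡ 138 (mod 379)
195^7 ≡ 1 (mod 379) ✓
So ord_379(195) = 7.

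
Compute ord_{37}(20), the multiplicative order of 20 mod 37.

ord(20) | φ(37) = 37 − 1 = 36 = 2^2 · 3^2.
Divisors of 36: 1, 2, 3, 4, 6, 9, 12, 18, 36.
Compute 20^d (mod 37) for the divisors d until we hit 1:
20^1 ≡ 20 (mod 37)
20^2 ≡ 30 (mod 37)
20^3 ≡ 8 (mod 37)
20^4 ≡ 12 (mod 37)
20^6 ≡ 27 (mod 37)
20^9 ≡ 31 (mod 37)
20^12 ≡ 26 (mod 37)
20^18 ≡ 36 (mod 37)
20^36 ≡ 1 (mod 37) ✓
So ord_37(20) = 36.

36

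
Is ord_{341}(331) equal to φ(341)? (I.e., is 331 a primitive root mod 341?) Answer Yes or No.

No

341 = 11 · 31 is a product of two distinct odd primes, so (Z/341Z)^× ≅ (Z/11Z)^× × (Z/31Z)^× is not cyclic.
No primitive root modulo 341 exists; in particular 331 is not one.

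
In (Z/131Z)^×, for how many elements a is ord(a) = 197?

0

φ(131) = 131 − 1 = 130 = 2 · 5 · 13.
In a cyclic group of order 130, there are φ(d) elements of order d for each divisor d of 130, and zero for non-divisors.
Since 197 ∤ 130, the count is 0.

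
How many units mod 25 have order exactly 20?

8

φ(25) = φ(5^2) = 5·(5−1) = 20 = 2^2 · 5.
(Z/25Z)^× is cyclic (|G| = 20); a cyclic group of order m has exactly φ(d) elements of each order d | m, and none otherwise.
20 = 2^2 · 5 divides 20, and φ(20) = 8.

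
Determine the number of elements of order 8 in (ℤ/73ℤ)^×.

4

φ(73) = 73 − 1 = 72 = 2^3 · 3^2.
Since (Z/73Z)^× is cyclic of order 72, the number of elements of order d is φ(d) when d | 72 and 0 otherwise.
8 = 2^3 divides 72, and φ(8) = 4.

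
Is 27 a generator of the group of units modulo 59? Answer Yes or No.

No

φ(59) = 59 − 1 = 58 = 2 · 29.
Test 27^(58/q) mod 59 for each prime factor q of 58:
27^29 ≡ 1 (mod 59)  [q = 2: ≡ 1 ✗]
27^2 ≡ 21 (mod 59)  [q = 29: ≢ 1 ✓]
27^29 ≡ 1 shows ord(27) | 29, strictly less than φ(59); not a primitive root.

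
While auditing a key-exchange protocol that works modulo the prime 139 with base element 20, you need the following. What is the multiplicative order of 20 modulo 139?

69

ord(20) | φ(139) = 139 − 1 = 138 = 2 · 3 · 23.
Divisors of 138: 1, 2, 3, 6, 23, 46, 69, 138.
Compute 20^d (mod 139) for the divisors d until we hit 1:
20^1 ≡ 20 (mod 139)
20^2 ≡ 122 (mod 139)
20^3 ≡ 77 (mod 139)
20^6 ≡ 91 (mod 139)
20^23 ≡ 42 (mod 139)
20^46 ≡ 96 (mod 139)
20^69 ≡ 1 (mod 139) ✓
Therefore the multiplicative order of 20 modulo 139 is 69.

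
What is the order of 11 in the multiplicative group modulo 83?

By Lagrange's theorem, ord_83(11) divides φ(83) = 83 − 1 = 82 = 2 · 41.
Divisors of 82: 1, 2, 41, 82.
Test each divisor d:
11^1 ≡ 11 (mod 83)
11^2 ≡ 38 (mod 83)
11^41 ≡ 1 (mod 83) ✓
Therefore the multiplicative order of 11 modulo 83 is 41.

41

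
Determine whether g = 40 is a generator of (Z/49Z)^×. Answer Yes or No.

φ(49) = φ(7^2) = 7·(7−1) = 42 = 2 · 3 · 7.
40 is a primitive root mod 49 iff 40^(φ(49)/q) ≢ 1 for every prime q | φ(49), i.e. q ∈ {2, 3, 7}.
40^21 ≡ 48 (mod 49)  [q = 2: ≢ 1 ✓]
40^14 ≡ 18 (mod 49)  [q = 3: ≢ 1 ✓]
40^6 ≡ 36 (mod 49)  [q = 7: ≢ 1 ✓]
Every test exponent gives a nontrivial residue, hence 40 generates the full group.

Yes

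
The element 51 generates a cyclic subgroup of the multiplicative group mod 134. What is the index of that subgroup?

By Lagrange's theorem, ord_134(51) divides φ(134) = φ(2)·φ(67) = 1·66 = 66 = 2 · 3 · 11.
Divisors of 66: 1, 2, 3, 6, 11, 22, 33, 66.
Compute 51^d (mod 134) for the divisors d until we hit 1:
51^1 ≡ 51 (mod 134)
51^2 ≡ 55 (mod 134)
51^3 ≡ 125 (mod 134)
51^6 ≡ 81 (mod 134)
51^11 ≡ 105 (mod 134)
51^22 ≡ 37 (mod 134)
51^33 ≡ 133 (mod 134)
51^66 ≡ 1 (mod 134) ✓
The order of 51 is 66, so the subgroup it generates has 66 elements.
[(Z/134Z)^× : ⟨51⟩] = 66/66 = 1.

1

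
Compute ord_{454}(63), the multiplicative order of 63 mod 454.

Since 63 ∈ (Z/454Z)^×, its order divides φ(454) = φ(2)·φ(227) = 1·226 = 226 = 2 · 113.
Divisors of 226: 1, 2, 113, 226.
Test each divisor d:
63^1 ≡ 63
63^2 ≡ 337
63^113 ≡ 1
Hence ord(63) = 113.

113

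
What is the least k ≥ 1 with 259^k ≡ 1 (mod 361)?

Since 259 ∈ (Z/361Z)^×, its order divides φ(361) = φ(19^2) = 19·(19−1) = 342 = 2 · 3^2 · 19.
Divisors of 342: 1, 2, 3, 6, 9, 18, 19, 38, 57, 114, 171, 342.
Check 259^d mod 361 for each divisor in increasing order:
259^1 ≡ 259 (mod 361)
259^2 ≡ 296 (mod 361)
259^3 ≡ 132 (mod 361)
259^6 ≡ 96 (mod 361)
259^9 ≡ 37 (mod 361)
259^18 ≡ 286 (mod 361)
259^19 ≡ 69 (mod 361)
259^38 ≡ 68 (mod 361)
259^57 ≡ 360 (mod 361)
259^114 ≡ 1 (mod 361) ✓
Therefore the multiplicative order of 259 modulo 361 is 114.

114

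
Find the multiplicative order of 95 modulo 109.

108

Since 95 ∈ (Z/109Z)^×, its order divides φ(109) = 109 − 1 = 108 = 2^2 · 3^3.
Divisors of 108: 1, 2, 3, 4, 6, 9, 12, 18, 27, 36, 54, 108.
Test each divisor d:
95^1 ≡ 95 (mod 109)
95^2 ≡ 87 (mod 109)
95^3 ≡ 90 (mod 109)
95^4 ≡ 48 (mod 109)
95^6 ≡ 34 (mod 109)
95^9 ≡ 8 (mod 109)
95^12 ≡ 66 (mod 109)
95^18 ≡ 64 (mod 109)
95^27 ≡ 76 (mod 109)
95^36 ≡ 63 (mod 109)
95^54 ≡ 108 (mod 109)
95^108 ≡ 1 (mod 109) ✓
The smallest such exponent is 108, so the order of 95 is 108.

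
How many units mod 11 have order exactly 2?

φ(11) = 11 − 1 = 10 = 2 · 5.
Since (Z/11Z)^× is cyclic of order 10, the number of elements of order d is φ(d) when d | 10 and 0 otherwise.
2 | 10, and φ(2) = 2 − 1 = 1.

1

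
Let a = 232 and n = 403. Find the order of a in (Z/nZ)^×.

60

By Lagrange's theorem, ord_403(232) divides φ(403) = φ(13·31) = (13−1)·(31−1) = 12·30 = 360 = 2^3 · 3^2 · 5.
Divisors of 360: 1, 2, 3, 4, 5, 6, 8, 9, 10, 12, 15, 18, 20, 24, 30, 36, 40, 45, 60, 72, 90, 120, 180, 360.
Evaluate successive powers at the divisors of 360:
232^1 ≡ 232 (mod 403)
232^2 ≡ 225 (mod 403)
232^3 ≡ 213 (mod 403)
232^4 ≡ 250 (mod 403)
232^5 ≡ 371 (mod 403)
232^6 ≡ 233 (mod 403)
232^8 ≡ 35 (mod 403)
232^9 ≡ 60 (mod 403)
232^10 ≡ 218 (mod 403)
232^12 ≡ 287 (mod 403)
232^15 ≡ 278 (mod 403)
232^18 ≡ 376 (mod 403)
232^20 ≡ 373 (mod 403)
232^24 ≡ 157 (mod 403)
232^30 ≡ 311 (mod 403)
232^36 ≡ 326 (mod 403)
232^40 ≡ 94 (mod 403)
232^45 ≡ 216 (mod 403)
232^60 ≡ 1 (mod 403) ✓
Therefore the multiplicative order of 232 modulo 403 is 60.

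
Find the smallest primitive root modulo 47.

5

φ(47) = 47 − 1 = 46 = 2 · 23.
Test candidates g = 2, 3, … against the prime factors q ∈ {2, 23} of φ(47): g is a generator iff g^(46/q) ≢ 1 for every such q.
g = 2: 2^23 ≡ 1 — hits 1, so not a primitive root.
g = 3: 3^23 ≡ 1 — hits 1, so not a primitive root.
g = 4: 4^23 ≡ 1 — hits 1, so not a primitive root.
g = 5: 5^23 ≡ 46; 5^2 ≡ 25 — none is 1, so 5 is a primitive root.
The smallest primitive root modulo 47 is 5.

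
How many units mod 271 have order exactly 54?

18

φ(271) = 271 − 1 = 270 = 2 · 3^3 · 5.
In a cyclic group of order 270, there are φ(d) elements of order d for each divisor d of 270, and zero for non-divisors.
54 = 2 · 3^3 divides 270, and φ(54) = 18.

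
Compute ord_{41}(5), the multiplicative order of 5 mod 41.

20

ord(5) | φ(41) = 41 − 1 = 40 = 2^3 · 5.
Divisors of 40: 1, 2, 4, 5, 8, 10, 20, 40.
Test each divisor d:
5^1 ≡ 5 (mod 41)
5^2 ≡ 25 (mod 41)
5^4 ≡ 10 (mod 41)
5^5 ≡ 9 (mod 41)
5^8 ≡ 18 (mod 41)
5^10 ≡ 40 (mod 41)
5^20 ≡ 1 (mod 41) ✓
Therefore the multiplicative order of 5 modulo 41 is 20.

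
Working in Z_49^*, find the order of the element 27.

14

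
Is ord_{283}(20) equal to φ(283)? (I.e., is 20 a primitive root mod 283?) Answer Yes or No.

Yes

φ(283) = 283 − 1 = 282 = 2 · 3 · 47.
It suffices to check that the order of 20 is not a proper divisor of 282: compute 20^(282/q) for q ∈ {2, 3, 47}.
20^141 ≡ 282 (mod 283)  [q = 2: ≢ 1 ✓]
20^94 ≡ 44 (mod 283)  [q = 3: ≢ 1 ✓]
20^6 ≡ 116 (mod 283)  [q = 47: ≢ 1 ✓]
None equal 1, so ord_283(20) = 282: 20 is a primitive root.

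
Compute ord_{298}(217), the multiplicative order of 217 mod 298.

74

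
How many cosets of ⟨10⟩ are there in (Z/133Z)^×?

6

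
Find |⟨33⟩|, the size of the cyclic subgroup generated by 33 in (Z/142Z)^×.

ord(33) | φ(142) = φ(2)·φ(71) = 1·70 = 70 = 2 · 5 · 7.
Divisors of 70: 1, 2, 5, 7, 10, 14, 35, 70.
Compute 33^d (mod 142) for the divisors d until we hit 1:
33^1 ≡ 33
33^2 ≡ 95
33^5 ≡ 51
33^7 ≡ 17
33^10 ≡ 45
33^14 ≡ 5
33^35 ≡ 141
33^70 ≡ 1
So ord_142(33) = 70.

70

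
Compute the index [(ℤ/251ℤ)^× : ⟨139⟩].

1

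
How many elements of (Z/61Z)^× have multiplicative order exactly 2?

φ(61) = 61 − 1 = 60 = 2^2 · 3 · 5.
(Z/61Z)^× is cyclic (|G| = 60); a cyclic group of order m has exactly φ(d) elements of each order d | m, and none otherwise.
2 | 60, and φ(2) = 2 − 1 = 1.

1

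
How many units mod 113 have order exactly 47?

φ(113) = 113 − 1 = 112 = 2^4 · 7.
Since (Z/113Z)^× is cyclic of order 112, the number of elements of order d is φ(d) when d | 112 and 0 otherwise.
Since 47 ∤ 112, the count is 0.

0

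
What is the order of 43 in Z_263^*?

131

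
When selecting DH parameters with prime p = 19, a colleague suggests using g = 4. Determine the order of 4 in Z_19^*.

The order of 4 must divide φ(19) = 19 − 1 = 18 = 2 · 3^2.
Divisors of 18: 1, 2, 3, 6, 9, 18.
Evaluate successive powers at the divisors of 18:
4^1 ≡ 4
4^2 ≡ 16
4^3 ≡ 7
4^6 ≡ 11
4^9 ≡ 1
Therefore the multiplicative order of 4 modulo 19 is 9.

9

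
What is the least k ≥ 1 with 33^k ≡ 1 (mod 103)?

Since 33 ∈ (Z/103Z)^×, its order divides φ(103) = 103 − 1 = 102 = 2 · 3 · 17.
Divisors of 102: 1, 2, 3, 6, 17, 34, 51, 102.
Evaluate successive powers at the divisors of 102:
33^1 ≡ 33
33^2 ≡ 59
33^3 ≡ 93
33^6 ≡ 100
33^17 ≡ 46
33^34 ≡ 56
33^51 ≡ 1
Hence ord(33) = 51.

51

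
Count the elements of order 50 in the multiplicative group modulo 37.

φ(37) = 37 − 1 = 36 = 2^2 · 3^2.
(Z/37Z)^× is cyclic (|G| = 36); a cyclic group of order m has exactly φ(d) elements of each order d | m, and none otherwise.
50 does not divide 36, so no element of (Z/37Z)^× has order 50.

0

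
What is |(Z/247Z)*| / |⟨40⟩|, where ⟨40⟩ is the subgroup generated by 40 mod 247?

12

Since 40 ∈ (Z/247Z)^×, its order divides φ(247) = φ(13·19) = (13−1)·(19−1) = 12·18 = 216 = 2^3 · 3^3.
Divisors of 216: 1, 2, 3, 4, 6, 8, 9, 12, 18, 24, 27, 36, 54, 72, 108, 216.
Compute 40^d (mod 247) for the divisors d until we hit 1:
40^1 ≡ 40
40^2 ≡ 118
40^3 ≡ 27
40^4 ≡ 92
40^6 ≡ 235
40^8 ≡ 66
40^9 ≡ 170
40^12 ≡ 144
40^18 ≡ 1
So ord_247(40) = 18, hence |⟨40⟩| = 18.
[(Z/247Z)^× : ⟨40⟩] = 216/18 = 12.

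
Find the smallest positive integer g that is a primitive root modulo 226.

3

φ(226) = φ(2)·φ(113) = 1·112 = 112 = 2^4 · 7.
g is a primitive root iff g^(112/q) ≢ 1 (mod 226) for each prime q ∈ {2, 7}.
g = 2: gcd(2, 226) = 2 > 1, not a unit — skip.
g = 3: 3^56 ≡ 225; 3^16 ≡ 49 — none is 1, so 3 is a primitive root.
So 3 is the smallest generator of (Z/226Z)^×.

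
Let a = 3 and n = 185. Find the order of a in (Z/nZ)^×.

36

The order of 3 must divide φ(185) = φ(5·37) = (5−1)·(37−1) = 4·36 = 144 = 2^4 · 3^2.
Divisors of 144: 1, 2, 3, 4, 6, 8, 9, 12, 16, 18, 24, 36, 48, 72, 144.
Compute 3^d (mod 185) for the divisors d until we hit 1:
3^1 ≡ 3
3^2 ≡ 9
3^3 ≡ 27
3^4 ≡ 81
3^6 ≡ 174
3^8 ≡ 86
3^9 ≡ 73
3^12 ≡ 121
3^16 ≡ 181
3^18 ≡ 149
3^24 ≡ 26
3^36 ≡ 1
Therefore the multiplicative order of 3 modulo 185 is 36.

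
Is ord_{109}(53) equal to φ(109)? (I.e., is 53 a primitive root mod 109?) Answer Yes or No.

φ(109) = 109 − 1 = 108 = 2^2 · 3^3.
Test 53^(108/q) mod 109 for each prime factor q of 108:
53^54 ≡ 108 (mod 109)  [q = 2: ≢ 1 ✓]
53^36 ≡ 63 (mod 109)  [q = 3: ≢ 1 ✓]
Every test exponent gives a nontrivial residue, hence 53 generates the full group.

Yes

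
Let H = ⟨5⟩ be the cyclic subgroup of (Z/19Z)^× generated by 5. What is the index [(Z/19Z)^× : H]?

2

By Lagrange's theorem, ord_19(5) divides φ(19) = 19 − 1 = 18 = 2 · 3^2.
Divisors of 18: 1, 2, 3, 6, 9, 18.
Evaluate successive powers at the divisors of 18:
5^1 ≡ 5 (mod 19)
5^2 ≡ 6 (mod 19)
5^3 ≡ 11 (mod 19)
5^6 ≡ 7 (mod 19)
5^9 ≡ 1 (mod 19) ✓
So ord_19(5) = 9, hence |⟨5⟩| = 9.
[(Z/19Z)^× : ⟨5⟩] = 18/9 = 2.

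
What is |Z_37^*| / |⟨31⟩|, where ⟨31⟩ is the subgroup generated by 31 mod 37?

The order of 31 must divide φ(37) = 37 − 1 = 36 = 2^2 · 3^2.
Divisors of 36: 1, 2, 3, 4, 6, 9, 12, 18, 36.
Test each divisor d:
31^1 ≡ 31 (mod 37)
31^2 ≡ 36 (mod 37)
31^3 ≡ 6 (mod 37)
31^4 ≡ 1 (mod 37) ✓
So ord_37(31) = 4, hence |⟨31⟩| = 4.
The index is φ(37) / ord(31) = 36 / 4 = 9.

9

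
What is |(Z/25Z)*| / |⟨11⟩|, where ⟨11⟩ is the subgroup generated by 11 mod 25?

ord(11) | φ(25) = φ(5^2) = 5·(5−1) = 20 = 2^2 · 5.
Divisors of 20: 1, 2, 4, 5, 10, 20.
Test each divisor d:
11^1 ≡ 11
11^2 ≡ 21
11^4 ≡ 16
11^5 ≡ 1
So ord_25(11) = 5, hence |⟨11⟩| = 5.
[(Z/25Z)^× : ⟨11⟩] = 20/5 = 4.

4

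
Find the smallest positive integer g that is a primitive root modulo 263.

5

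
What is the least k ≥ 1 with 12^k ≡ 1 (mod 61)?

By Lagrange's theorem, ord_61(12) divides φ(61) = 61 − 1 = 60 = 2^2 · 3 · 5.
Divisors of 60: 1, 2, 3, 4, 5, 6, 10, 12, 15, 20, 30, 60.
Check 12^d mod 61 for each divisor in increasing order:
12^1 ≡ 12 (mod 61)
12^2 ≡ 22 (mod 61)
12^3 ≡ 20 (mod 61)
12^4 ≡ 57 (mod 61)
12^5 ≡ 13 (mod 61)
12^6 ≡ 34 (mod 61)
12^10 ≡ 47 (mod 61)
12^12 ≡ 58 (mod 61)
12^15 ≡ 1 (mod 61) ✓
Therefore the multiplicative order of 12 modulo 61 is 15.

15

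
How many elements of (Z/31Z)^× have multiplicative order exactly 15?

8

φ(31) = 31 − 1 = 30 = 2 · 3 · 5.
Since (Z/31Z)^× is cyclic of order 30, the number of elements of order d is φ(d) when d | 30 and 0 otherwise.
15 = 3 · 5 divides 30, and φ(15) = 8.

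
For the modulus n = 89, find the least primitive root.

3

φ(89) = 89 − 1 = 88 = 2^3 · 11.
Test candidates g = 2, 3, … against the prime factors q ∈ {2, 11} of φ(89): g is a generator iff g^(88/q) ≢ 1 for every such q.
g = 2: 2^44 ≡ 1 — hits 1, so not a primitive root.
g = 3: 3^44 ≡ 88; 3^8 ≡ 64 — none is 1, so 3 is a primitive root.
Hence the least primitive root of 89 is 3.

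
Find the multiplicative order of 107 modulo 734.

61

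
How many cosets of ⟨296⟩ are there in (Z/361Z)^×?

6

Since 296 ∈ (Z/361Z)^×, its order divides φ(361) = φ(19^2) = 19·(19−1) = 342 = 2 · 3^2 · 19.
Divisors of 342: 1, 2, 3, 6, 9, 18, 19, 38, 57, 114, 171, 342.
Compute 296^d (mod 361) for the divisors d until we hit 1:
296^1 ≡ 296
296^2 ≡ 254
296^3 ≡ 96
296^6 ≡ 191
296^9 ≡ 286
296^18 ≡ 210
296^19 ≡ 68
296^38 ≡ 292
296^57 ≡ 1
Thus |⟨296⟩| = ord(296) = 57.
Index = |(Z/361Z)^×| / |⟨296⟩| = 342 / 57 = 6.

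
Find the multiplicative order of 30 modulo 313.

Since 30 ∈ (Z/313Z)^×, its order divides φ(313) = 313 − 1 = 312 = 2^3 · 3 · 13.
Divisors of 312: 1, 2, 3, 4, 6, 8, 12, 13, 24, 26, 39, 52, 78, 104, 156, 312.
Check 30^d mod 313 for each divisor in increasing order:
30^1 ≡ 30 (mod 313)
30^2 ≡ 274 (mod 313)
30^3 ≡ 82 (mod 313)
30^4 ≡ 269 (mod 313)
30^6 ≡ 151 (mod 313)
30^8 ≡ 58 (mod 313)
30^12 ≡ 265 (mod 313)
30^13 ≡ 125 (mod 313)
30^24 ≡ 113 (mod 313)
30^26 ≡ 288 (mod 313)
30^39 ≡ 5 (mod 313)
30^52 ≡ 312 (mod 313)
30^78 ≡ 25 (mod 313)
30^104 ≡ 1 (mod 313) ✓
So ord_313(30) = 104.

104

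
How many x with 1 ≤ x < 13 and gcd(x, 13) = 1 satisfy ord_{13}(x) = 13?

φ(13) = 13 − 1 = 12 = 2^2 · 3.
In a cyclic group of order 12, there are φ(d) elements of order d for each divisor d of 12, and zero for non-divisors.
13 does not divide 12, so no element of (Z/13Z)^× has order 13.

0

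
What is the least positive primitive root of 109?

φ(109) = 109 − 1 = 108 = 2^2 · 3^3.
Test candidates g = 2, 3, … against the prime factors q ∈ {2, 3} of φ(109): g is a generator iff g^(108/q) ≢ 1 for every such q.
g = 2: 2^54 ≡ 108; 2^36 ≡ 1 — hits 1, so not a primitive root.
g = 3: 3^54 ≡ 1 — hits 1, so not a primitive root.
g = 4: 4^54 ≡ 1 — hits 1, so not a primitive root.
g = 5: 5^54 ≡ 1 — hits 1, so not a primitive root.
g = 6: 6^54 ≡ 108; 6^36 ≡ 63 — none is 1, so 6 is a primitive root.
So 6 is the smallest generator of (Z/109Z)^×.

6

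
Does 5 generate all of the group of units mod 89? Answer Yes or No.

φ(89) = 89 − 1 = 88 = 2^3 · 11.
An element g generates (Z/89Z)^× iff g^(88/q) ≢ 1 (mod 89) for each prime q ∈ {2, 11}.
5^44 ≡ 1 (mod 89)  [q = 2: ≡ 1 ✗]
5^8 ≡ 4 (mod 89)  [q = 11: ≢ 1 ✓]
5^44 ≡ 1 shows ord(5) | 44, strictly less than φ(89); not a primitive root.

No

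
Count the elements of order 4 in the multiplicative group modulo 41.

φ(41) = 41 − 1 = 40 = 2^3 · 5.
In a cyclic group of order 40, there are φ(d) elements of order d for each divisor d of 40, and zero for non-divisors.
4 = 2^2 divides 40, and φ(4) = 2.

2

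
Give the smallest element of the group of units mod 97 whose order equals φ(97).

5

φ(97) = 97 − 1 = 96 = 2^5 · 3.
g is a primitive root iff g^(96/q) ≢ 1 (mod 97) for each prime q ∈ {2, 3}.
g = 2: 2^48 ≡ 1 — hits 1, so not a primitive root.
g = 3: 3^48 ≡ 1 — hits 1, so not a primitive root.
g = 4: 4^48 ≡ 1 — hits 1, so not a primitive root.
g = 5: 5^48 ≡ 96; 5^32 ≡ 35 — none is 1, so 5 is a primitive root.
So 5 is the smallest generator of (Z/97Z)^×.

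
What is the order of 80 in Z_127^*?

42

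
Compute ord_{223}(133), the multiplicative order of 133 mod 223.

111

By Lagrange's theorem, ord_223(133) divides φ(223) = 223 − 1 = 222 = 2 · 3 · 37.
Divisors of 222: 1, 2, 3, 6, 37, 74, 111, 222.
Evaluate successive powers at the divisors of 222:
133^1 ≡ 133
133^2 ≡ 72
133^3 ≡ 210
133^6 ≡ 169
133^37 ≡ 39
133^74 ≡ 183
133^111 ≡ 1
Hence ord(133) = 111.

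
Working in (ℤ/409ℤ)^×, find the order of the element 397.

By Lagrange's theorem, ord_409(397) divides φ(409) = 409 − 1 = 408 = 2^3 · 3 · 17.
Divisors of 408: 1, 2, 3, 4, 6, 8, 12, 17, 24, 34, 51, 68, 102, 136, 204, 408.
Check 397^d mod 409 for each divisor in increasing order:
397^1 ≡ 397 (mod 409)
397^2 ≡ 144 (mod 409)
397^3 ≡ 317 (mod 409)
397^4 ≡ 286 (mod 409)
397^6 ≡ 284 (mod 409)
397^8 ≡ 405 (mod 409)
397^12 ≡ 83 (mod 409)
397^17 ≡ 217 (mod 409)
397^24 ≡ 345 (mod 409)
397^34 ≡ 54 (mod 409)
397^51 ≡ 266 (mod 409)
397^68 ≡ 53 (mod 409)
397^102 ≡ 408 (mod 409)
397^136 ≡ 355 (mod 409)
397^204 ≡ 1 (mod 409) ✓
Therefore the multiplicative order of 397 modulo 409 is 204.

204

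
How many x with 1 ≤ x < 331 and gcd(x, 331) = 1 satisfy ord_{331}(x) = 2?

φ(331) = 331 − 1 = 330 = 2 · 3 · 5 · 11.
In a cyclic group of order 330, there are φ(d) elements of order d for each divisor d of 330, and zero for non-divisors.
2 | 330, and φ(2) = 2 − 1 = 1.

1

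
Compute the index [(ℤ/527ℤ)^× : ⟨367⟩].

10

ord(367) | φ(527) = φ(17·31) = (17−1)·(31−1) = 16·30 = 480 = 2^5 · 3 · 5.
Divisors of 480: 1, 2, 3, 4, 5, 6, 8, 10, 12, 15, 16, 20, 24, 30, 32, 40, 48, 60, 80, 96, 120, 160, 240, 480.
Evaluate successive powers at the divisors of 480:
367^1 ≡ 367 (mod 527)
367^2 ≡ 304 (mod 527)
367^3 ≡ 371 (mod 527)
367^4 ≡ 191 (mod 527)
367^5 ≡ 6 (mod 527)
367^6 ≡ 94 (mod 527)
367^8 ≡ 118 (mod 527)
367^10 ≡ 36 (mod 527)
367^12 ≡ 404 (mod 527)
367^15 ≡ 216 (mod 527)
367^16 ≡ 222 (mod 527)
367^20 ≡ 242 (mod 527)
367^24 ≡ 373 (mod 527)
367^30 ≡ 280 (mod 527)
367^32 ≡ 273 (mod 527)
367^40 ≡ 67 (mod 527)
367^48 ≡ 1 (mod 527) ✓
Thus |⟨367⟩| = ord(367) = 48.
Index = |(Z/527Z)^×| / |⟨367⟩| = 480 / 48 = 10.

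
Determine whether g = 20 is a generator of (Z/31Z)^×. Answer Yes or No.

φ(31) = 31 − 1 = 30 = 2 · 3 · 5.
20 is a primitive root mod 31 iff 20^(φ(31)/q) ≢ 1 for every prime q | φ(31), i.e. q ∈ {2, 3, 5}.
20^15 ≡ 1 (mod 31)  [q = 2: ≡ 1 ✗]
20^10 ≡ 5 (mod 31)  [q = 3: ≢ 1 ✓]
20^6 ≡ 4 (mod 31)  [q = 5: ≢ 1 ✓]
20^15 ≡ 1 shows ord(20) | 15, strictly less than φ(31); not a primitive root.

No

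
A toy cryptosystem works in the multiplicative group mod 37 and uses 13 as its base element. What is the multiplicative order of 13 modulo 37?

36

By Lagrange's theorem, ord_37(13) divides φ(37) = 37 − 1 = 36 = 2^2 · 3^2.
Divisors of 36: 1, 2, 3, 4, 6, 9, 12, 18, 36.
Check 13^d mod 37 for each divisor in increasing order:
13^1 ≡ 13
13^2 ≡ 21
13^3 ≡ 14
13^4 ≡ 34
13^6 ≡ 11
13^9 ≡ 6
13^12 ≡ 10
13^18 ≡ 36
13^36 ≡ 1
Hence ord(13) = 36.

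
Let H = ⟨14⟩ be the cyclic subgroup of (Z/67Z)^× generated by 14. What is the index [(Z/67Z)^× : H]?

6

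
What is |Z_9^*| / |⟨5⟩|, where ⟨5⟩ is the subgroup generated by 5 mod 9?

The order of 5 must divide φ(9) = φ(3^2) = 3·(3−1) = 6 = 2 · 3.
Divisors of 6: 1, 2, 3, 6.
Check 5^d mod 9 for each divisor in increasing order:
5^1 ≡ 5
5^2 ≡ 7
5^3 ≡ 8
5^6 ≡ 1
So ord_9(5) = 6, hence |⟨5⟩| = 6.
The index is φ(9) / ord(5) = 6 / 6 = 1.

1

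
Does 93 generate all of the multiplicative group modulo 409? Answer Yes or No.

φ(409) = 409 − 1 = 408 = 2^3 · 3 · 17.
93 is a primitive root mod 409 iff 93^(φ(409)/q) ≢ 1 for every prime q | φ(409), i.e. q ∈ {2, 3, 17}.
93^204 ≡ 408 (mod 409)  [q = 2: ≢ 1 ✓]
93^136 ≡ 53 (mod 409)  [q = 3: ≢ 1 ✓]
93^24 ≡ 5 (mod 409)  [q = 17: ≢ 1 ✓]
All checks pass, so 93 has order 408 and is a primitive root modulo 409.

Yes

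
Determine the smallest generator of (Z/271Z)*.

φ(271) = 271 − 1 = 270 = 2 · 3^3 · 5.
g is a primitive root iff g^(270/q) ≢ 1 (mod 271) for each prime q ∈ {2, 3, 5}.
g = 2: 2^135 ≡ 1 — hits 1, so not a primitive root.
g = 3: 3^135 ≡ 270; 3^90 ≡ 1 — hits 1, so not a primitive root.
g = 4: 4^135 ≡ 1 — hits 1, so not a primitive root.
g = 5: 5^135 ≡ 1 — hits 1, so not a primitive root.
g = 6: 6^135 ≡ 270; 6^90 ≡ 242; 6^54 ≡ 10 — none is 1, so 6 is a primitive root.
The smallest primitive root modulo 271 is 6.

6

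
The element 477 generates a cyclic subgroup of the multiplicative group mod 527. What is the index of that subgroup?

Since 477 ∈ (Z/527Z)^×, its order divides φ(527) = φ(17·31) = (17−1)·(31−1) = 16·30 = 480 = 2^5 · 3 · 5.
Divisors of 480: 1, 2, 3, 4, 5, 6, 8, 10, 12, 15, 16, 20, 24, 30, 32, 40, 48, 60, 80, 96, 120, 160, 240, 480.
Test each divisor d:
477^1 ≡ 477 (mod 527)
477^2 ≡ 392 (mod 527)
477^3 ≡ 426 (mod 527)
477^4 ≡ 307 (mod 527)
477^5 ≡ 460 (mod 527)
477^6 ≡ 188 (mod 527)
477^8 ≡ 443 (mod 527)
477^10 ≡ 273 (mod 527)
477^12 ≡ 35 (mod 527)
477^15 ≡ 154 (mod 527)
477^16 ≡ 205 (mod 527)
477^20 ≡ 222 (mod 527)
477^24 ≡ 171 (mod 527)
477^30 ≡ 1 (mod 527) ✓
The order of 477 is 30, so the subgroup it generates has 30 elements.
Index = |(Z/527Z)^×| / |⟨477⟩| = 480 / 30 = 16.

16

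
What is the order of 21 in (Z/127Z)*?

By Lagrange's theorem, ord_127(21) divides φ(127) = 127 − 1 = 126 = 2 · 3^2 · 7.
Divisors of 126: 1, 2, 3, 6, 7, 9, 14, 18, 21, 42, 63, 126.
Test each divisor d:
21^1 ≡ 21
21^2 ≡ 60
21^3 ≡ 117
21^6 ≡ 100
21^7 ≡ 68
21^9 ≡ 16
21^14 ≡ 52
21^18 ≡ 2
21^21 ≡ 107
21^42 ≡ 19
21^63 ≡ 1
So ord_127(21) = 63.

63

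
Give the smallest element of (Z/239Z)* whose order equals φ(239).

7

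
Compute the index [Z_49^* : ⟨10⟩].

1

ord(10) | φ(49) = φ(7^2) = 7·(7−1) = 42 = 2 · 3 · 7.
Divisors of 42: 1, 2, 3, 6, 7, 14, 21, 42.
Compute 10^d (mod 49) for the divisors d until we hit 1:
10^1 ≡ 10 (mod 49)
10^2 ≡ 2 (mod 49)
10^3 ≡ 20 (mod 49)
10^6 ≡ 8 (mod 49)
10^7 ≡ 31 (mod 49)
10^14 ≡ 30 (mod 49)
10^21 ≡ 48 (mod 49)
10^42 ≡ 1 (mod 49) ✓
The order of 10 is 42, so the subgroup it generates has 42 elements.
The index is φ(49) / ord(10) = 42 / 42 = 1.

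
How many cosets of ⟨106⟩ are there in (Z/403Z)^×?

The order of 106 must divide φ(403) = φ(13·31) = (13−1)·(31−1) = 12·30 = 360 = 2^3 · 3^2 · 5.
Divisors of 360: 1, 2, 3, 4, 5, 6, 8, 9, 10, 12, 15, 18, 20, 24, 30, 36, 40, 45, 60, 72, 90, 120, 180, 360.
Test each divisor d:
106^1 ≡ 106 (mod 403)
106^2 ≡ 355 (mod 403)
106^3 ≡ 151 (mod 403)
106^4 ≡ 289 (mod 403)
106^5 ≡ 6 (mod 403)
106^6 ≡ 233 (mod 403)
106^8 ≡ 100 (mod 403)
106^9 ≡ 122 (mod 403)
106^10 ≡ 36 (mod 403)
106^12 ≡ 287 (mod 403)
106^15 ≡ 216 (mod 403)
106^18 ≡ 376 (mod 403)
106^20 ≡ 87 (mod 403)
106^24 ≡ 157 (mod 403)
106^30 ≡ 311 (mod 403)
106^36 ≡ 326 (mod 403)
106^40 ≡ 315 (mod 403)
106^45 ≡ 278 (mod 403)
106^60 ≡ 1 (mod 403) ✓
Thus |⟨106⟩| = ord(106) = 60.
[(Z/403Z)^× : ⟨106⟩] = 360/60 = 6.

6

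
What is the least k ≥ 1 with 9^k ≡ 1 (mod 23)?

ord(9) | φ(23) = 23 − 1 = 22 = 2 · 11.
Divisors of 22: 1, 2, 11, 22.
Evaluate successive powers at the divisors of 22:
9^1 ≡ 9 (mod 23)
9^2 ≡ 12 (mod 23)
9^11 ≡ 1 (mod 23) ✓
The smallest such exponent is 11, so the order of 9 is 11.

11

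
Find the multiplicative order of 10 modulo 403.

Since 10 ∈ (Z/403Z)^×, its order divides φ(403) = φ(13·31) = (13−1)·(31−1) = 12·30 = 360 = 2^3 · 3^2 · 5.
Divisors of 360: 1, 2, 3, 4, 5, 6, 8, 9, 10, 12, 15, 18, 20, 24, 30, 36, 40, 45, 60, 72, 90, 120, 180, 360.
Compute 10^d (mod 403) for the divisors d until we hit 1:
10^1 ≡ 10 (mod 403)
10^2 ≡ 100 (mod 403)
10^3 ≡ 194 (mod 403)
10^4 ≡ 328 (mod 403)
10^5 ≡ 56 (mod 403)
10^6 ≡ 157 (mod 403)
10^8 ≡ 386 (mod 403)
10^9 ≡ 233 (mod 403)
10^10 ≡ 315 (mod 403)
10^12 ≡ 66 (mod 403)
10^15 ≡ 311 (mod 403)
10^18 ≡ 287 (mod 403)
10^20 ≡ 87 (mod 403)
10^24 ≡ 326 (mod 403)
10^30 ≡ 1 (mod 403) ✓
So ord_403(10) = 30.

30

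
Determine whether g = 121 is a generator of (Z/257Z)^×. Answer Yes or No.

No

φ(257) = 257 − 1 = 256 = 2^8.
121 is a primitive root mod 257 iff 121^(φ(257)/q) ≢ 1 for every prime q | φ(257), i.e. q ∈ {2}.
121^128 ≡ 1 (mod 257)  [q = 2: ≡ 1 ✗]
The check at q = 2 fails, so 121 generates a proper subgroup.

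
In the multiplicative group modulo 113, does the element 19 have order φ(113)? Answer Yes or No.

Yes

φ(113) = 113 − 1 = 112 = 2^4 · 7.
It suffices to check that the order of 19 is not a proper divisor of 112: compute 19^(112/q) for q ∈ {2, 7}.
19^56 ≡ 112 (mod 113)  [q = 2: ≢ 1 ✓]
19^16 ≡ 49 (mod 113)  [q = 7: ≢ 1 ✓]
All checks pass, so 19 has order 112 and is a primitive root modulo 113.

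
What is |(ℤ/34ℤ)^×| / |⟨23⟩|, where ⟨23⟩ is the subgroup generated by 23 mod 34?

The order of 23 must divide φ(34) = φ(2)·φ(17) = 1·16 = 16 = 2^4.
Divisors of 16: 1, 2, 4, 8, 16.
Evaluate successive powers at the divisors of 16:
23^1 ≡ 23 (mod 34)
23^2 ≡ 19 (mod 34)
23^4 ≡ 21 (mod 34)
23^8 ≡ 33 (mod 34)
23^16 ≡ 1 (mod 34) ✓
Thus |⟨23⟩| = ord(23) = 16.
The index is φ(34) / ord(23) = 16 / 16 = 1.

1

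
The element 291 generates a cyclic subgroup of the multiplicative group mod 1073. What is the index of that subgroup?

28

The order of 291 must divide φ(1073) = φ(29·37) = (29−1)·(37−1) = 28·36 = 1008 = 2^4 · 3^2 · 7.
Divisors of 1008: 1, 2, 3, 4, 6, 7, 8, 9, 12, 14, 16, 18, 21, 24, 28, 36, 42, 48, 56, 63, 72, 84, 112, 126, 144, 168, 252, 336, 504, 1008.
Check 291^d mod 1073 for each divisor in increasing order:
291^1 ≡ 291 (mod 1073)
291^2 ≡ 987 (mod 1073)
291^3 ≡ 726 (mod 1073)
291^4 ≡ 958 (mod 1073)
291^6 ≡ 233 (mod 1073)
291^7 ≡ 204 (mod 1073)
291^8 ≡ 349 (mod 1073)
291^9 ≡ 697 (mod 1073)
291^12 ≡ 639 (mod 1073)
291^14 ≡ 842 (mod 1073)
291^16 ≡ 552 (mod 1073)
291^18 ≡ 813 (mod 1073)
291^21 ≡ 88 (mod 1073)
291^24 ≡ 581 (mod 1073)
291^28 ≡ 784 (mod 1073)
291^36 ≡ 1 (mod 1073) ✓
The order of 291 is 36, so the subgroup it generates has 36 elements.
[(Z/1073Z)^× : ⟨291⟩] = 1008/36 = 28.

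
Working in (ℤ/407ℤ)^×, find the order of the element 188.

Since 188 ∈ (Z/407Z)^×, its order divides φ(407) = φ(11·37) = (11−1)·(37−1) = 10·36 = 360 = 2^3 · 3^2 · 5.
Divisors of 360: 1, 2, 3, 4, 5, 6, 8, 9, 10, 12, 15, 18, 20, 24, 30, 36, 40, 45, 60, 72, 90, 120, 180, 360.
Test each divisor d:
188^1 ≡ 188
188^2 ≡ 342
188^3 ≡ 397
188^4 ≡ 155
188^5 ≡ 243
188^6 ≡ 100
188^8 ≡ 12
188^9 ≡ 221
188^10 ≡ 34
188^12 ≡ 232
188^15 ≡ 122
188^18 ≡ 1
The smallest such exponent is 18, so the order of 188 is 18.

18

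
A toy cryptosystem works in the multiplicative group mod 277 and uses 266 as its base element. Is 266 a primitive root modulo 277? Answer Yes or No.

Yes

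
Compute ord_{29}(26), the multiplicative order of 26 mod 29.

28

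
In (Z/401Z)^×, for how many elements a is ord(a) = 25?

20

φ(401) = 401 − 1 = 400 = 2^4 · 5^2.
Since (Z/401Z)^× is cyclic of order 400, the number of elements of order d is φ(d) when d | 400 and 0 otherwise.
25 = 5^2 divides 400, and φ(25) = 20.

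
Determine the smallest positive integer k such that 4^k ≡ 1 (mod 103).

51

ord(4) | φ(103) = 103 − 1 = 102 = 2 · 3 · 17.
Divisors of 102: 1, 2, 3, 6, 17, 34, 51, 102.
Compute 4^d (mod 103) for the divisors d until we hit 1:
4^1 ≡ 4 (mod 103)
4^2 ≡ 16 (mod 103)
4^3 ≡ 64 (mod 103)
4^6 ≡ 79 (mod 103)
4^17 ≡ 46 (mod 103)
4^34 ≡ 56 (mod 103)
4^51 ≡ 1 (mod 103) ✓
Hence ord(4) = 51.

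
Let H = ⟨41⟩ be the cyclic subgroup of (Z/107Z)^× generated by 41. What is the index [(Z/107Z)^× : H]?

2

ord(41) | φ(107) = 107 − 1 = 106 = 2 · 53.
Divisors of 106: 1, 2, 53, 106.
Test each divisor d:
41^1 ≡ 41
41^2 ≡ 76
41^53 ≡ 1
So ord_107(41) = 53, hence |⟨41⟩| = 53.
The index is φ(107) / ord(41) = 106 / 53 = 2.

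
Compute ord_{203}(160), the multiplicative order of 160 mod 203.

28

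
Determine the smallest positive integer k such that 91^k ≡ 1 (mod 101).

The order of 91 must divide φ(101) = 101 − 1 = 100 = 2^2 · 5^2.
Divisors of 100: 1, 2, 4, 5, 10, 20, 25, 50, 100.
Evaluate successive powers at the divisors of 100:
91^1 ≡ 91
91^2 ≡ 100
91^4 ≡ 1
Therefore the multiplicative order of 91 modulo 101 is 4.

4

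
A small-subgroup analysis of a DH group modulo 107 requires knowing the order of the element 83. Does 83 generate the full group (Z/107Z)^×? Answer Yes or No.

No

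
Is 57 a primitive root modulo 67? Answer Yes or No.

φ(67) = 67 − 1 = 66 = 2 · 3 · 11.
It suffices to check that the order of 57 is not a proper divisor of 66: compute 57^(66/q) for q ∈ {2, 3, 11}.
57^33 ≡ 66 (mod 67)  [q = 2: ≢ 1 ✓]
57^22 ≡ 37 (mod 67)  [q = 3: ≢ 1 ✓]
57^6 ≡ 25 (mod 67)  [q = 11: ≢ 1 ✓]
Every test exponent gives a nontrivial residue, hence 57 generates the full group.

Yes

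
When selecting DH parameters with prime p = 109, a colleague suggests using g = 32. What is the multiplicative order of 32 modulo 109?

36

ord(32) | φ(109) = 109 − 1 = 108 = 2^2 · 3^3.
Divisors of 108: 1, 2, 3, 4, 6, 9, 12, 18, 27, 36, 54, 108.
Check 32^d mod 109 for each divisor in increasing order:
32^1 ≡ 32 (mod 109)
32^2 ≡ 43 (mod 109)
32^3 ≡ 68 (mod 109)
32^4 ≡ 105 (mod 109)
32^6 ≡ 46 (mod 109)
32^9 ≡ 76 (mod 109)
32^12 ≡ 45 (mod 109)
32^18 ≡ 108 (mod 109)
32^27 ≡ 33 (mod 109)
32^36 ≡ 1 (mod 109) ✓
Hence ord(32) = 36.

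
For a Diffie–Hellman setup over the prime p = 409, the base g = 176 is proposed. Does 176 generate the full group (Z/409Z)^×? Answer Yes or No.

Yes

φ(409) = 409 − 1 = 408 = 2^3 · 3 · 17.
An element g generates (Z/409Z)^× iff g^(408/q) ≢ 1 (mod 409) for each prime q ∈ {2, 3, 17}.
176^204 ≡ 408 (mod 409)  [q = 2: ≢ 1 ✓]
176^136 ≡ 355 (mod 409)  [q = 3: ≢ 1 ✓]
176^24 ≡ 6 (mod 409)  [q = 17: ≢ 1 ✓]
None equal 1, so ord_409(176) = 408: 176 is a primitive root.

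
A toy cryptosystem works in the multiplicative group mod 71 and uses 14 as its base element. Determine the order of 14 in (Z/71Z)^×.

10

Since 14 ∈ (Z/71Z)^×, its order divides φ(71) = 71 − 1 = 70 = 2 · 5 · 7.
Divisors of 70: 1, 2, 5, 7, 10, 14, 35, 70.
Compute 14^d (mod 71) for the divisors d until we hit 1:
14^1 ≡ 14
14^2 ≡ 54
14^5 ≡ 70
14^7 ≡ 17
14^10 ≡ 1
The smallest such exponent is 10, so the order of 14 is 10.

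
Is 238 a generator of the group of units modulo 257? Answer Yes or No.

Yes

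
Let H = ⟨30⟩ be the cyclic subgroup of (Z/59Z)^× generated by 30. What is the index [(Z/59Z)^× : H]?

By Lagrange's theorem, ord_59(30) divides φ(59) = 59 − 1 = 58 = 2 · 29.
Divisors of 58: 1, 2, 29, 58.
Check 30^d mod 59 for each divisor in increasing order:
30^1 ≡ 30 (mod 59)
30^2 ≡ 15 (mod 59)
30^29 ≡ 58 (mod 59)
30^58 ≡ 1 (mod 59) ✓
The order of 30 is 58, so the subgroup it generates has 58 elements.
[(Z/59Z)^× : ⟨30⟩] = 58/58 = 1.

1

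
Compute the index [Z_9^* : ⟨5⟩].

1

ord(5) | φ(9) = φ(3^2) = 3·(3−1) = 6 = 2 · 3.
Divisors of 6: 1, 2, 3, 6.
Compute 5^d (mod 9) for the divisors d until we hit 1:
5^1 ≡ 5
5^2 ≡ 7
5^3 ≡ 8
5^6 ≡ 1
The order of 5 is 6, so the subgroup it generates has 6 elements.
Index = |(Z/9Z)^×| / |⟨5⟩| = 6 / 6 = 1.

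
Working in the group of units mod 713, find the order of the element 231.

Since 231 ∈ (Z/713Z)^×, its order divides φ(713) = φ(23·31) = (23−1)·(31−1) = 22·30 = 660 = 2^2 · 3 · 5 · 11.
Divisors of 660: 1, 2, 3, 4, 5, 6, 10, 11, 12, 15, 20, 22, 30, 33, 44, 55, 60, 66, 110, 132, 165, 220, 330, 660.
Compute 231^d (mod 713) for the divisors d until we hit 1:
231^1 ≡ 231 (mod 713)
231^2 ≡ 599 (mod 713)
231^3 ≡ 47 (mod 713)
231^4 ≡ 162 (mod 713)
231^5 ≡ 346 (mod 713)
231^6 ≡ 70 (mod 713)
231^10 ≡ 645 (mod 713)
231^11 ≡ 691 (mod 713)
231^12 ≡ 622 (mod 713)
231^15 ≡ 1 (mod 713) ✓
The smallest such exponent is 15, so the order of 231 is 15.

15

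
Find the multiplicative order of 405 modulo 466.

The order of 405 must divide φ(466) = φ(2)·φ(233) = 1·232 = 232 = 2^3 · 29.
Divisors of 232: 1, 2, 4, 8, 29, 58, 116, 232.
Evaluate successive powers at the divisors of 232:
405^1 ≡ 405 (mod 466)
405^2 ≡ 459 (mod 466)
405^4 ≡ 49 (mod 466)
405^8 ≡ 71 (mod 466)
405^29 ≡ 221 (mod 466)
405^58 ≡ 377 (mod 466)
405^116 ≡ 465 (mod 466)
405^232 ≡ 1 (mod 466) ✓
Hence ord(405) = 232.

232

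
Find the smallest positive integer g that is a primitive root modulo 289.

φ(289) = φ(17^2) = 17·(17−1) = 272 = 2^4 · 17.
g is a primitive root iff g^(272/q) ≢ 1 (mod 289) for each prime q ∈ {2, 17}.
g = 2: 2^136 ≡ 1 — hits 1, so not a primitive root.
g = 3: 3^136 ≡ 288; 3^16 ≡ 171 — none is 1, so 3 is a primitive root.
Hence the least primitive root of 289 is 3.

3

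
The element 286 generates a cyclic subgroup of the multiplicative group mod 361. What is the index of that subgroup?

By Lagrange's theorem, ord_361(286) divides φ(361) = φ(19^2) = 19·(19−1) = 342 = 2 · 3^2 · 19.
Divisors of 342: 1, 2, 3, 6, 9, 18, 19, 38, 57, 114, 171, 342.
Test each divisor d:
286^1 ≡ 286 (mod 361)
286^2 ≡ 210 (mod 361)
286^3 ≡ 134 (mod 361)
286^6 ≡ 267 (mod 361)
286^9 ≡ 39 (mod 361)
286^18 ≡ 77 (mod 361)
286^19 ≡ 1 (mod 361) ✓
So ord_361(286) = 19, hence |⟨286⟩| = 19.
[(Z/361Z)^× : ⟨286⟩] = 342/19 = 18.

18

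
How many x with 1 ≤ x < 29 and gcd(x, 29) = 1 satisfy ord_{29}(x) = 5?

φ(29) = 29 − 1 = 28 = 2^2 · 7.
(Z/29Z)^× is cyclic (|G| = 28); a cyclic group of order m has exactly φ(d) elements of each order d | m, and none otherwise.
5 does not divide 28, so no element of (Z/29Z)^× has order 5.

0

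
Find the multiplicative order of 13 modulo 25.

20

Since 13 ∈ (Z/25Z)^×, its order divides φ(25) = φ(5^2) = 5·(5−1) = 20 = 2^2 · 5.
Divisors of 20: 1, 2, 4, 5, 10, 20.
Evaluate successive powers at the divisors of 20:
13^1 ≡ 13 (mod 25)
13^2 ≡ 19 (mod 25)
13^4 ≡ 11 (mod 25)
13^5 ≡ 18 (mod 25)
13^10 ≡ 24 (mod 25)
13^20 ≡ 1 (mod 25) ✓
Hence ord(13) = 20.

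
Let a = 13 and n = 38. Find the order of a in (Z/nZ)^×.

18

By Lagrange's theorem, ord_38(13) divides φ(38) = φ(2)·φ(19) = 1·18 = 18 = 2 · 3^2.
Divisors of 18: 1, 2, 3, 6, 9, 18.
Compute 13^d (mod 38) for the divisors d until we hit 1:
13^1 ≡ 13
13^2 ≡ 17
13^3 ≡ 31
13^6 ≡ 11
13^9 ≡ 37
13^18 ≡ 1
Hence ord(13) = 18.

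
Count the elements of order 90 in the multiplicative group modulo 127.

0

φ(127) = 127 − 1 = 126 = 2 · 3^2 · 7.
In a cyclic group of order 126, there are φ(d) elements of order d for each divisor d of 126, and zero for non-divisors.
Here 126 is not a multiple of 90, so there are no elements of order 90.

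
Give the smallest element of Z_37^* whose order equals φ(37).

2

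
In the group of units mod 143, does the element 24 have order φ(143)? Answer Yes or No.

143 = 11 · 13 is a product of two distinct odd primes, so (Z/143Z)^× ≅ (Z/11Z)^× × (Z/13Z)^× is not cyclic.
No primitive root modulo 143 exists; in particular 24 is not one.

No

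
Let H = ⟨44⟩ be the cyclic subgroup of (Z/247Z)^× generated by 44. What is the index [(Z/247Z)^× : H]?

6

ord(44) | φ(247) = φ(13·19) = (13−1)·(19−1) = 12·18 = 216 = 2^3 · 3^3.
Divisors of 216: 1, 2, 3, 4, 6, 8, 9, 12, 18, 24, 27, 36, 54, 72, 108, 216.
Compute 44^d (mod 247) for the divisors d until we hit 1:
44^1 ≡ 44 (mod 247)
44^2 ≡ 207 (mod 247)
44^3 ≡ 216 (mod 247)
44^4 ≡ 118 (mod 247)
44^6 ≡ 220 (mod 247)
44^8 ≡ 92 (mod 247)
44^9 ≡ 96 (mod 247)
44^12 ≡ 235 (mod 247)
44^18 ≡ 77 (mod 247)
44^24 ≡ 144 (mod 247)
44^27 ≡ 229 (mod 247)
44^36 ≡ 1 (mod 247) ✓
Thus |⟨44⟩| = ord(44) = 36.
[(Z/247Z)^× : ⟨44⟩] = 216/36 = 6.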